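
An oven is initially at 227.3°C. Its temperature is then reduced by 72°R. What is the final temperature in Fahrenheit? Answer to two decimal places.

The 72°R change is an interval, so only the factor 5/9 applies: -72 × 5/9 = -40.0000°C.
Final Celsius temperature: 227.3000 - 40.0000 = 187.3000°C.
In Fahrenheit: 187.3000 × 1.8 + 32 = 369.14°F.

369.14°F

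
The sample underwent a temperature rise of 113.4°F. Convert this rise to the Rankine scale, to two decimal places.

113.40°R

Fahrenheit and Rankine degrees are the same size, so the interval is unchanged: 113.40.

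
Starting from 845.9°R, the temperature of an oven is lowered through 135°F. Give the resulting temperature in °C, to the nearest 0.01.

Initial temperature in Celsius: (845.9 - 491.67) × 5/9 = 196.7944°C.
The 135°F change is an interval, so only the factor 5/9 applies: -135 × 5/9 = -75.0000°C.
Final Celsius temperature: 196.7944 - 75.0000 = 121.7944°C.

121.79°C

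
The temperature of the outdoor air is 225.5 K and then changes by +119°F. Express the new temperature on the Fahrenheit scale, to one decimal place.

65.2°F

Initial temperature in Celsius: 225.5 - 273.15 = -47.6500°C.
The 119°F change is an interval, so only the factor 5/9 applies: +119 × 5/9 = +66.1111°C.
Final Celsius temperature: -47.6500 + 66.1111 = 18.4611°C.
In Fahrenheit: 18.4611 × 1.8 + 32 = 65.2°F.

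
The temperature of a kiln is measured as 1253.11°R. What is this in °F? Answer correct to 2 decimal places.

In Celsius: (1253.11 - 491.67) × 5/9 = 423.0222°C.
In Fahrenheit: 423.0222 × 1.8 + 32 = 793.44°F.

793.44°F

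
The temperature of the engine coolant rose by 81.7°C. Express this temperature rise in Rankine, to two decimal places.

Only the scale ratio 1.8 matters for a change in temperature.
81.7 × 1.8 = 147.06.

147.06°R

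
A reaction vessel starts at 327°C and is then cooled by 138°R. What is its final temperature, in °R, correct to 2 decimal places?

942.27°R

The 138°R change is an interval, so only the factor 5/9 applies: -138 × 5/9 = -76.6667°C.
Final Celsius temperature: 327.0000 - 76.6667 = 250.3333°C.
In Rankine: 250.3333 × 1.8 + 491.67 = 942.27°R.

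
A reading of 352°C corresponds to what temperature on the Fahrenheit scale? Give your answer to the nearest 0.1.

In Fahrenheit: 352.0000 × 1.8 + 32 = 665.6°F.

665.6°F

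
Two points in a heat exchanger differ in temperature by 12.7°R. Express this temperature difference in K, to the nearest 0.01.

For a temperature interval the offset drops out; only the factor 5/9 applies.
12.7 × 5/9 = 7.06.

7.06 K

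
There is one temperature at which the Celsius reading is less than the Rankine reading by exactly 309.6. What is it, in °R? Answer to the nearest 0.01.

82.01°R

Let R be the Rankine reading. The Celsius reading is C = 5/9·R - 273.15.
Require C - R = -309.6: (-4/9)·R - 273.15 = -309.6.
R = (-309.6 + 273.15) / (-4/9) = 82.01.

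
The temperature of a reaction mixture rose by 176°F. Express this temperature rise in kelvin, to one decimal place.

Only the scale ratio 5/9 matters for a change in temperature.
176 × 5/9 = 97.8.

97.8 K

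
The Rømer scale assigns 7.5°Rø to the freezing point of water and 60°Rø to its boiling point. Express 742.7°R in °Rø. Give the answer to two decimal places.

First in Celsius: (742.7 - 491.67) × 5/9 = 139.4611°C.
Linearly onto the Rømer scale: 7.5 + (139.4611 / 100) × (60 - 7.5) = 80.72°Rø.

80.72°Rø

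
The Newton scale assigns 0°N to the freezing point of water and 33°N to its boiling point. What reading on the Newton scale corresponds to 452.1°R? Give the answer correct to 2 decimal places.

-7.25°N

First in Celsius: (452.1 - 491.67) × 5/9 = -21.9833°C.
Linearly onto the Newton scale: 0 + (-21.9833 / 100) × (33 - 0) = -7.25°N.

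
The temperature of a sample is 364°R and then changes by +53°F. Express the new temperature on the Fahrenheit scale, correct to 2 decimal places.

Initial temperature in Celsius: (364 - 491.67) × 5/9 = -70.9278°C.
The 53°F change is an interval, so only the factor 5/9 applies: +53 × 5/9 = +29.4444°C.
Final Celsius temperature: -70.9278 + 29.4444 = -41.4833°C.
In Fahrenheit: -41.4833 × 1.8 + 32 = -42.67°F.

-42.67°F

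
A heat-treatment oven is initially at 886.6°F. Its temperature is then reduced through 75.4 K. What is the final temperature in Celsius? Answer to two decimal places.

399.38°C

Initial temperature in Celsius: (886.6 - 32) × 5/9 = 474.7778°C.
The 75.4 K change is an interval; Kelvin and Celsius degrees are the same size, so ΔC = -75.4°C.
Final Celsius temperature: 474.7778 - 75.4000 = 399.3778°C.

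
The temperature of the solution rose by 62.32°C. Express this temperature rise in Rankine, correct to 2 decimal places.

For a temperature interval the offset drops out; only the factor 1.8 applies.
62.32 × 1.8 = 112.18.

112.18°R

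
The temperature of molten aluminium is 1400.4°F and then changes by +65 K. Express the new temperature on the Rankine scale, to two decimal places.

Initial temperature in Celsius: (1400.4 - 32) × 5/9 = 760.2222°C.
The 65 K change is an interval; Kelvin and Celsius degrees are the same size, so ΔC = +65°C.
Final Celsius temperature: 760.2222 + 65.0000 = 825.2222°C.
In Rankine: 825.2222 × 1.8 + 491.67 = 1977.07°R.

1977.07°R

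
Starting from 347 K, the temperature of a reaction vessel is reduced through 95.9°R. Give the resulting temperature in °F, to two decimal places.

69.03°F

Initial temperature in Celsius: 347 - 273.15 = 73.8500°C.
The 95.9°R change is an interval, so only the factor 5/9 applies: -95.9 × 5/9 = -53.2778°C.
Final Celsius temperature: 73.8500 - 53.2778 = 20.5722°C.
In Fahrenheit: 20.5722 × 1.8 + 32 = 69.03°F.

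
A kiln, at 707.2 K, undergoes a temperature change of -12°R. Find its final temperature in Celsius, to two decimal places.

427.38°C

Initial temperature in Celsius: 707.2 - 273.15 = 434.0500°C.
The 12°R change is an interval, so only the factor 5/9 applies: -12 × 5/9 = -6.6667°C.
Final Celsius temperature: 434.0500 - 6.6667 = 427.3833°C.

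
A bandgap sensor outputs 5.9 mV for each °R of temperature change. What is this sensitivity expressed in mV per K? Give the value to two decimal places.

Since only a temperature interval is involved, the additive offset between the scales drops out.
A change of 1 K is a change of 1.8°R, so per K the value is 5.9 × 1.8 = 10.62.

10.62 mV per K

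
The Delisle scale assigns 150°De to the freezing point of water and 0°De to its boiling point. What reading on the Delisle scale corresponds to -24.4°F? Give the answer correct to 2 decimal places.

First in Celsius: (-24.4 - 32) × 5/9 = -31.3333°C.
Linearly onto the Delisle scale: 150 + (-31.3333 / 100) × (0 - 150) = 197.00°De.

197.00°De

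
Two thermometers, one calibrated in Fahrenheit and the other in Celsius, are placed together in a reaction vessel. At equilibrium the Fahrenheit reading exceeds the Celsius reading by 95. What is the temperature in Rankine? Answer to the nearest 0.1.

633.4°R

Let x be the Fahrenheit reading; then the Celsius reading is 5/9·x - 17.7778.
(5/9·x - 17.7778) - x = -95  ⇒  (-4/9)·x = -77.2222  ⇒  x = 173.7500°F.
In Celsius: (173.75 - 32) × 5/9 = 78.7500°C.
In Rankine: 78.7500 × 1.8 + 491.67 = 633.4°R.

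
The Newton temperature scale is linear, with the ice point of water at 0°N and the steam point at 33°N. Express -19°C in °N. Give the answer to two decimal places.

-6.27°N

Linearly onto the Newton scale: 0 + (-19.0000 / 100) × (33 - 0) = -6.27°N.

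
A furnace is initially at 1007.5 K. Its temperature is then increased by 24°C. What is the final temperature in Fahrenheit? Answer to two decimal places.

Initial temperature in Celsius: 1007.5 - 273.15 = 734.3500°C.
Final Celsius temperature: 734.3500 + 24.0000 = 758.3500°C.
In Fahrenheit: 758.3500 × 1.8 + 32 = 1397.03°F.

1397.03°F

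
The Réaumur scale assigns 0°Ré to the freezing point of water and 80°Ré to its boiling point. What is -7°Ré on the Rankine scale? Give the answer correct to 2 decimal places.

Linear interpolation between the fixed points: C = (-7 - 0) × 100 / (80 - 0) = -8.7500°C.
Then -8.7500 × 1.8 + 491.67 = 475.92°R.

475.92°R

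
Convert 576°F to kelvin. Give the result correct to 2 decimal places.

In Celsius: (576 - 32) × 5/9 = 302.2222°C.
In kelvin: 302.2222 + 273.15 = 575.37 K.

575.37 K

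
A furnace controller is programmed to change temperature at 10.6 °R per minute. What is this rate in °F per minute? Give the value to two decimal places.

10.60 °F/minute

The quantity depends on a temperature interval, so only the ratio of degree sizes applies; the offset between the scales is irrelevant.
A change of 1°R is a change of 1°F, so 10.6 × 1 = 10.60.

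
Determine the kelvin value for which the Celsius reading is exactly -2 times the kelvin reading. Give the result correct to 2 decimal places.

Let K be the kelvin reading. The Celsius reading is C = 1·K - 273.15.
Require C = -2·K: 1·K - 273.15 = -2·K.
(3)·K = 273.15  ⇒  K = 91.05.

91.05 K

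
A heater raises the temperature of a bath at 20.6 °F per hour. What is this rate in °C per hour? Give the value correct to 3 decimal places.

The quantity depends on a temperature interval, so only the ratio of degree sizes applies; the offset between the scales is irrelevant.
A change of 1°F is a change of 5/9°C, so 20.6 × 5/9 = 11.444.

11.444 °C/hour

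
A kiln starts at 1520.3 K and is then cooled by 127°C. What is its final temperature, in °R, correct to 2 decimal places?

Initial temperature in Celsius: 1520.3 - 273.15 = 1247.1500°C.
Final Celsius temperature: 1247.1500 - 127.0000 = 1120.1500°C.
In Rankine: 1120.1500 × 1.8 + 491.67 = 2507.94°R.

2507.94°R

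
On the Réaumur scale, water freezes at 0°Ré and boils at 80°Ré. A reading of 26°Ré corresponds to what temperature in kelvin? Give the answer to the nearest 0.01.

305.65 K

Linear interpolation between the fixed points: C = (26 - 0) × 100 / (80 - 0) = 32.5000°C.
Then 32.5000 + 273.15 = 305.65 K.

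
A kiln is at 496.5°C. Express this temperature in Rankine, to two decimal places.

In Rankine: 496.5000 × 1.8 + 491.67 = 1385.37°R.

1385.37°R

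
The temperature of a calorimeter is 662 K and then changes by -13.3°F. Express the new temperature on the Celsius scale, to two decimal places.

381.46°C

Initial temperature in Celsius: 662 - 273.15 = 388.8500°C.
The 13.3°F change is an interval, so only the factor 5/9 applies: -13.3 × 5/9 = -7.3889°C.
Final Celsius temperature: 388.8500 - 7.3889 = 381.4611°C.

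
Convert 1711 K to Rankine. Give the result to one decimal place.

3079.8°R

In Celsius: 1711 - 273.15 = 1437.8500°C.
In Rankine: 1437.8500 × 1.8 + 491.67 = 3079.8°R.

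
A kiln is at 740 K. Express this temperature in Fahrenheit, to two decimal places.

872.33°F

In Celsius: 740 - 273.15 = 466.8500°C.
In Fahrenheit: 466.8500 × 1.8 + 32 = 872.33°F.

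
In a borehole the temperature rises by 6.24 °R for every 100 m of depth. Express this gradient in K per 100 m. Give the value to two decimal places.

3.47 K/100 m

Since only a temperature interval is involved, the additive offset between the scales drops out.
A change of 1°R is a change of 5/9 K, so 6.24 × 5/9 = 3.47.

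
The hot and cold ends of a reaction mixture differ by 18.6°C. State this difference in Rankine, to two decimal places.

An interval of 1°C corresponds to 1.8°R.
18.6 × 1.8 = 33.48.

33.48°R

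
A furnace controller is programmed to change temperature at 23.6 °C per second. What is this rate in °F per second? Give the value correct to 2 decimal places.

The quantity depends on a temperature interval, so only the ratio of degree sizes applies; the offset between the scales is irrelevant.
A change of 1°C is a change of 1.8°F, so 23.6 × 1.8 = 42.48.

42.48 °F/second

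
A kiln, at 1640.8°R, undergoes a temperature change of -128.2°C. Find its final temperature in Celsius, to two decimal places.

Initial temperature in Celsius: (1640.8 - 491.67) × 5/9 = 638.4056°C.
Final Celsius temperature: 638.4056 - 128.2000 = 510.2056°C.

510.21°C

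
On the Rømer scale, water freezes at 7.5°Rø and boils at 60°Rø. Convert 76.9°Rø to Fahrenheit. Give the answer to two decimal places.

269.94°F

Linear interpolation between the fixed points: C = (76.9 - 7.5) × 100 / (60 - 7.5) = 132.1905°C.
Then 132.1905 × 1.8 + 32 = 269.94°F.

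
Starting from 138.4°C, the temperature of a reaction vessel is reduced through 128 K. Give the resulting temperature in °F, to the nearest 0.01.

50.72°F

The 128 K change is an interval; Kelvin and Celsius degrees are the same size, so ΔC = -128°C.
Final Celsius temperature: 138.4000 - 128.0000 = 10.4000°C.
In Fahrenheit: 10.4000 × 1.8 + 32 = 50.72°F.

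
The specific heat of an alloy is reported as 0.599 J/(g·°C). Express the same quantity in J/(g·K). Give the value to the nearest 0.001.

0.599 J/(g·K)

Since only a temperature interval is involved, the additive offset between the scales drops out.
A change of 1 K is a change of 1°C, so per K the value is 0.599 × 1 = 0.599.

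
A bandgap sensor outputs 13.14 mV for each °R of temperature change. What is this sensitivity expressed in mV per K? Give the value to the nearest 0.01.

23.65 mV per K

Since only a temperature interval is involved, the additive offset between the scales drops out.
A change of 1 K is a change of 1.8°R, so per K the value is 13.14 × 1.8 = 23.65.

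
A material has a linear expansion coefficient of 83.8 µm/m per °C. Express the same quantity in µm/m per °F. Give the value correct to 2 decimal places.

46.56 µm/m per °F

Since only a temperature interval is involved, the additive offset between the scales drops out.
A change of 1°F is a change of 5/9°C, so per °F the value is 83.8 × 5/9 = 46.56.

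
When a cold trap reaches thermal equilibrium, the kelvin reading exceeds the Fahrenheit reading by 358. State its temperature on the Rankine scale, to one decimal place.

Let x be the kelvin reading; then the Fahrenheit reading is 1.8·x - 459.67.
(1.8·x - 459.67) - x = -358  ⇒  (0.8)·x = 101.67  ⇒  x = 127.0875 K.
In Celsius: 127.0875 - 273.15 = -146.0625°C.
In Rankine: -146.0625 × 1.8 + 491.67 = 228.8°R.

228.8°R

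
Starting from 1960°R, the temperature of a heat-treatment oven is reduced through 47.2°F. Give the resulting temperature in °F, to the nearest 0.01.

Initial temperature in Celsius: (1960 - 491.67) × 5/9 = 815.7389°C.
The 47.2°F change is an interval, so only the factor 5/9 applies: -47.2 × 5/9 = -26.2222°C.
Final Celsius temperature: 815.7389 - 26.2222 = 789.5167°C.
In Fahrenheit: 789.5167 × 1.8 + 32 = 1453.13°F.

1453.13°F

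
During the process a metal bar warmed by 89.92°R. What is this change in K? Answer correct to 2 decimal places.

Only the scale ratio 5/9 matters for a change in temperature.
89.92 × 5/9 = 49.96.

49.96 K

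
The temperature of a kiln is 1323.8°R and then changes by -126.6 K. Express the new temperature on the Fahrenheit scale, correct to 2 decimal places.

636.25°F

Initial temperature in Celsius: (1323.8 - 491.67) × 5/9 = 462.2944°C.
The 126.6 K change is an interval; Kelvin and Celsius degrees are the same size, so ΔC = -126.6°C.
Final Celsius temperature: 462.2944 - 126.6000 = 335.6944°C.
In Fahrenheit: 335.6944 × 1.8 + 32 = 636.25°F.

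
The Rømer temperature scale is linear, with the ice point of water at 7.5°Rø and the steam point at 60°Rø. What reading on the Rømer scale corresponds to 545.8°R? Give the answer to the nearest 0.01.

23.29°Rø

First in Celsius: (545.8 - 491.67) × 5/9 = 30.0722°C.
Linearly onto the Rømer scale: 7.5 + (30.0722 / 100) × (60 - 7.5) = 23.29°Rø.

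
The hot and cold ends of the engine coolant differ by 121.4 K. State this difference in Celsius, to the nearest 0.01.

121.40°C

Kelvin and Celsius degrees are the same size, so the interval is unchanged: 121.40.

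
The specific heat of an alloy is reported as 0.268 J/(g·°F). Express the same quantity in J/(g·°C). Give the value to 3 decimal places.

0.482 J/(g·°C)

Since only a temperature interval is involved, the additive offset between the scales drops out.
A change of 1°C is a change of 1.8°F, so per °C the value is 0.268 × 1.8 = 0.482.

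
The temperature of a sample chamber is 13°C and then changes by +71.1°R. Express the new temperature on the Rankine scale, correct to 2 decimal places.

The 71.1°R change is an interval, so only the factor 5/9 applies: +71.1 × 5/9 = +39.5000°C.
Final Celsius temperature: 13.0000 + 39.5000 = 52.5000°C.
In Rankine: 52.5000 × 1.8 + 491.67 = 586.17°R.

586.17°R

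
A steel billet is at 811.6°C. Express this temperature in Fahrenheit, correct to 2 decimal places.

In Fahrenheit: 811.6000 × 1.8 + 32 = 1492.88°F.

1492.88°F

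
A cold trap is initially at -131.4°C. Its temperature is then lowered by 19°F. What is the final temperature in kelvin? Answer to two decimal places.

131.19 K

The 19°F change is an interval, so only the factor 5/9 applies: -19 × 5/9 = -10.5556°C.
Final Celsius temperature: -131.4000 - 10.5556 = -141.9556°C.
In kelvin: -141.9556 + 273.15 = 131.19 K.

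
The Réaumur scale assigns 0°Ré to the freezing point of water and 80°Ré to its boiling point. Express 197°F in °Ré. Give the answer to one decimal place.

73.3°Ré

First in Celsius: (197 - 32) × 5/9 = 91.6667°C.
Linearly onto the Réaumur scale: 0 + (91.6667 / 100) × (80 - 0) = 73.3°Ré.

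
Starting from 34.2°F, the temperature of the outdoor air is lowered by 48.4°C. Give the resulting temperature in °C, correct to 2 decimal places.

-47.18°C

Initial temperature in Celsius: (34.2 - 32) × 5/9 = 1.2222°C.
Final Celsius temperature: 1.2222 - 48.4000 = -47.1778°C.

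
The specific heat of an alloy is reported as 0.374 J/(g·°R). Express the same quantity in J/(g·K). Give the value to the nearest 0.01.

Since only a temperature interval is involved, the additive offset between the scales drops out.
A change of 1 K is a change of 1.8°R, so per K the value is 0.374 × 1.8 = 0.67.

0.67 J/(g·K)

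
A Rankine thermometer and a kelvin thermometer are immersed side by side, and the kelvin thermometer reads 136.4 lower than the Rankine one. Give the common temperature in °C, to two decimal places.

-102.65°C

Let x be the Rankine reading; then the kelvin reading is 5/9·x.
(5/9·x) - x = -136.4  ⇒  (-4/9)·x = -136.4  ⇒  x = 306.9000°R.
In Celsius: (306.9 - 491.67) × 5/9 = -102.65°C.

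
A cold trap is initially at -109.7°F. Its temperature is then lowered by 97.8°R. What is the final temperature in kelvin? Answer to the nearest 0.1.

140.1 K

Initial temperature in Celsius: (-109.7 - 32) × 5/9 = -78.7222°C.
The 97.8°R change is an interval, so only the factor 5/9 applies: -97.8 × 5/9 = -54.3333°C.
Final Celsius temperature: -78.7222 - 54.3333 = -133.0556°C.
In kelvin: -133.0556 + 273.15 = 140.1 K.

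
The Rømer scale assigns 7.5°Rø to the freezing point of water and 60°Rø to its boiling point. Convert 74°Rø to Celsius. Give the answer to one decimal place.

126.7°C

Linear interpolation between the fixed points: C = (74 - 7.5) × 100 / (60 - 7.5) = 126.6667°C.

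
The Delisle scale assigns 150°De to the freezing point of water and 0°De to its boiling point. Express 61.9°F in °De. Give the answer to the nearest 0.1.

125.1°De

First in Celsius: (61.9 - 32) × 5/9 = 16.6111°C.
Linearly onto the Delisle scale: 150 + (16.6111 / 100) × (0 - 150) = 125.1°De.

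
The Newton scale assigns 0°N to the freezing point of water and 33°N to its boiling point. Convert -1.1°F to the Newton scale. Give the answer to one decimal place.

-6.1°N

First in Celsius: (-1.1 - 32) × 5/9 = -18.3889°C.
Linearly onto the Newton scale: 0 + (-18.3889 / 100) × (33 - 0) = -6.1°N.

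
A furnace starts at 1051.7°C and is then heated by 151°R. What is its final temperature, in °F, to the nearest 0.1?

2076.1°F

The 151°R change is an interval, so only the factor 5/9 applies: +151 × 5/9 = +83.8889°C.
Final Celsius temperature: 1051.7000 + 83.8889 = 1135.5889°C.
In Fahrenheit: 1135.5889 × 1.8 + 32 = 2076.1°F.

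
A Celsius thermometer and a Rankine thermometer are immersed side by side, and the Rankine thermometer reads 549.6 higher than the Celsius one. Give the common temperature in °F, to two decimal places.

162.34°F

Let x be the Celsius reading; then the Rankine reading is 1.8·x + 491.67.
(1.8·x + 491.67) - x = 549.6  ⇒  (0.8)·x = 57.93  ⇒  x = 72.4125°C.
In Fahrenheit: 72.4125 × 1.8 + 32 = 162.34°F.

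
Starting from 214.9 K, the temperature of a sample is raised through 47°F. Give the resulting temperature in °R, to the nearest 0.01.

433.82°R

Initial temperature in Celsius: 214.9 - 273.15 = -58.2500°C.
The 47°F change is an interval, so only the factor 5/9 applies: +47 × 5/9 = +26.1111°C.
Final Celsius temperature: -58.2500 + 26.1111 = -32.1389°C.
In Rankine: -32.1389 × 1.8 + 491.67 = 433.82°R.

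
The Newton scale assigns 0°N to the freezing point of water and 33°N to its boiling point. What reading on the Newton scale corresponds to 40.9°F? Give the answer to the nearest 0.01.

1.63°N

First in Celsius: (40.9 - 32) × 5/9 = 4.9444°C.
Linearly onto the Newton scale: 0 + (4.9444 / 100) × (33 - 0) = 1.63°N.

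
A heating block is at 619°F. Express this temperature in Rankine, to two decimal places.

1078.67°R

In Celsius: (619 - 32) × 5/9 = 326.1111°C.
In Rankine: 326.1111 × 1.8 + 491.67 = 1078.67°R.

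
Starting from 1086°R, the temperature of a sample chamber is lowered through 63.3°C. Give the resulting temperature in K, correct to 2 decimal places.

540.03 K

Initial temperature in Celsius: (1086 - 491.67) × 5/9 = 330.1833°C.
Final Celsius temperature: 330.1833 - 63.3000 = 266.8833°C.
In kelvin: 266.8833 + 273.15 = 540.03 K.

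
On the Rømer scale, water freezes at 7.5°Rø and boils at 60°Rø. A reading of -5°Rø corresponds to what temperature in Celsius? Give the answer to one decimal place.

-23.8°C

Linear interpolation between the fixed points: C = (-5 - 7.5) × 100 / (60 - 7.5) = -23.8095°C.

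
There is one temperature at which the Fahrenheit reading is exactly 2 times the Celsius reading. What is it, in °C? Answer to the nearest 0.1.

Let C be the Celsius reading. The Fahrenheit reading is F = 1.8·C + 32.
Require F = 2·C: 1.8·C + 32 = 2·C.
(-0.2)·C = -32  ⇒  C = 160.0.

160.0°C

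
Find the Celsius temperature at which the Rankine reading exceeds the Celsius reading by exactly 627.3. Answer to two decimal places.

Let C be the Celsius reading. The Rankine reading is R = 1.8·C + 491.67.
Require R - C = 627.3: (0.8)·C + 491.67 = 627.3.
C = (627.3 - 491.67) / (0.8) = 169.54.

169.54°C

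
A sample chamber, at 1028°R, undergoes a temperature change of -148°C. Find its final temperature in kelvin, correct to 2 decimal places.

423.11 K

Initial temperature in Celsius: (1028 - 491.67) × 5/9 = 297.9611°C.
Final Celsius temperature: 297.9611 - 148.0000 = 149.9611°C.
In kelvin: 149.9611 + 273.15 = 423.11 K.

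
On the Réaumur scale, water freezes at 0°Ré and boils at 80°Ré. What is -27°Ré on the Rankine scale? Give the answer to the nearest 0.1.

430.9°R

Linear interpolation between the fixed points: C = (-27 - 0) × 100 / (80 - 0) = -33.7500°C.
Then -33.7500 × 1.8 + 491.67 = 430.9°R.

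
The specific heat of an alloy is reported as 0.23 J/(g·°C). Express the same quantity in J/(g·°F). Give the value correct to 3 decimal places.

0.128 J/(g·°F)

The quantity depends on a temperature interval, so only the ratio of degree sizes applies; the offset between the scales is irrelevant.
A change of 1°F is a change of 5/9°C, so per °F the value is 0.23 × 5/9 = 0.128.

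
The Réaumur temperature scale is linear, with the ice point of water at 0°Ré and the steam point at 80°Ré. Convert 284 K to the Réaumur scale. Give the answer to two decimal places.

First in Celsius: 284 - 273.15 = 10.8500°C.
Linearly onto the Réaumur scale: 0 + (10.8500 / 100) × (80 - 0) = 8.68°Ré.

8.68°Ré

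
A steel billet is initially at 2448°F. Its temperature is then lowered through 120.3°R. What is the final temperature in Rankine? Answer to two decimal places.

Initial temperature in Celsius: (2448 - 32) × 5/9 = 1342.2222°C.
The 120.3°R change is an interval, so only the factor 5/9 applies: -120.3 × 5/9 = -66.8333°C.
Final Celsius temperature: 1342.2222 - 66.8333 = 1275.3889°C.
In Rankine: 1275.3889 × 1.8 + 491.67 = 2787.37°R.

2787.37°R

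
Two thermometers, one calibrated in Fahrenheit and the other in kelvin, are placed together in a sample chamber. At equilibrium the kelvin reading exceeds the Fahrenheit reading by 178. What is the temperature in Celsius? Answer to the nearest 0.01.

78.94°C

Let x be the Fahrenheit reading; then the kelvin reading is 5/9·x + 255.372.
(5/9·x + 255.372) - x = 178  ⇒  (-4/9)·x = -77.3722  ⇒  x = 174.0875°F.
In Celsius: (174.0875 - 32) × 5/9 = 78.94°C.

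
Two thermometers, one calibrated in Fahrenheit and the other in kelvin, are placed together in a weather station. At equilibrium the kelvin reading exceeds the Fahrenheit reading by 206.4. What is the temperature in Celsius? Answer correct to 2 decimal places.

Let x be the Fahrenheit reading; then the kelvin reading is 5/9·x + 255.372.
(5/9·x + 255.372) - x = 206.4  ⇒  (-4/9)·x = -48.9722  ⇒  x = 110.1875°F.
In Celsius: (110.1875 - 32) × 5/9 = 43.44°C.

43.44°C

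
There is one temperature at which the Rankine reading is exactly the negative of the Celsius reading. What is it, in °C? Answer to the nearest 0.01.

-175.60°C

Let C be the Celsius reading. The Rankine reading is R = 1.8·C + 491.67.
Require R = -1·C: 1.8·C + 491.67 = -1·C.
(2.8)·C = -491.67  ⇒  C = -175.60.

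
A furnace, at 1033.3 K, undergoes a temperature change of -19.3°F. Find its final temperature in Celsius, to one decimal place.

Initial temperature in Celsius: 1033.3 - 273.15 = 760.1500°C.
The 19.3°F change is an interval, so only the factor 5/9 applies: -19.3 × 5/9 = -10.7222°C.
Final Celsius temperature: 760.1500 - 10.7222 = 749.4278°C.

749.4°C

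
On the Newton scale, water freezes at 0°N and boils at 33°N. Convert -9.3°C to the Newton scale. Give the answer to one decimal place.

-3.1°N

Linearly onto the Newton scale: 0 + (-9.3000 / 100) × (33 - 0) = -3.1°N.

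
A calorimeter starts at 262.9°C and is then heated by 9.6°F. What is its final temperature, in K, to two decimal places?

The 9.6°F change is an interval, so only the factor 5/9 applies: +9.6 × 5/9 = +5.3333°C.
Final Celsius temperature: 262.9000 + 5.3333 = 268.2333°C.
In kelvin: 268.2333 + 273.15 = 541.38 K.

541.38 K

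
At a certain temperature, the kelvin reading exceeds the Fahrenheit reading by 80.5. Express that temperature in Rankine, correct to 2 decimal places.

Let x be the Fahrenheit reading; then the kelvin reading is 5/9·x + 255.372.
(5/9·x + 255.372) - x = 80.5  ⇒  (-4/9)·x = -174.872  ⇒  x = 393.4625°F.
In Celsius: (393.4625 - 32) × 5/9 = 200.8125°C.
In Rankine: 200.8125 × 1.8 + 491.67 = 853.13°R.

853.13°R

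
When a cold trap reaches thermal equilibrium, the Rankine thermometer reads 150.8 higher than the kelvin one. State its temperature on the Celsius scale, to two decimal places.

Let x be the kelvin reading; then the Rankine reading is 1.8·x.
(1.8·x) - x = 150.8  ⇒  (0.8)·x = 150.8  ⇒  x = 188.5000 K.
In Celsius: 188.5 - 273.15 = -84.65°C.

-84.65°C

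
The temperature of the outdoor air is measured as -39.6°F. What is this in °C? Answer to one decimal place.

In Celsius: (-39.6 - 32) × 5/9 = -39.7778°C.

-39.8°C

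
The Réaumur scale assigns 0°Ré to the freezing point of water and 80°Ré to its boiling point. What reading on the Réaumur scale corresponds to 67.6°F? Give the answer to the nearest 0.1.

First in Celsius: (67.6 - 32) × 5/9 = 19.7778°C.
Linearly onto the Réaumur scale: 0 + (19.7778 / 100) × (80 - 0) = 15.8°Ré.

15.8°Ré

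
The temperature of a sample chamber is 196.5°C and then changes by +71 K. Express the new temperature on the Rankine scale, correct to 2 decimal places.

973.17°R

The 71 K change is an interval; Kelvin and Celsius degrees are the same size, so ΔC = +71°C.
Final Celsius temperature: 196.5000 + 71.0000 = 267.5000°C.
In Rankine: 267.5000 × 1.8 + 491.67 = 973.17°R.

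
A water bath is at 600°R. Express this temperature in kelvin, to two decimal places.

333.33 K

In Celsius: (600 - 491.67) × 5/9 = 60.1833°C.
In kelvin: 60.1833 + 273.15 = 333.33 K.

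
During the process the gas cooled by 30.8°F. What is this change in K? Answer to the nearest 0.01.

17.11 K

For a temperature interval the offset drops out; only the factor 5/9 applies.
30.8 × 5/9 = 17.11.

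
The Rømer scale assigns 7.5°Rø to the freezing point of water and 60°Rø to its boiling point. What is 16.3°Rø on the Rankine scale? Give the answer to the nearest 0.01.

Linear interpolation between the fixed points: C = (16.3 - 7.5) × 100 / (60 - 7.5) = 16.7619°C.
Then 16.7619 × 1.8 + 491.67 = 521.84°R.

521.84°R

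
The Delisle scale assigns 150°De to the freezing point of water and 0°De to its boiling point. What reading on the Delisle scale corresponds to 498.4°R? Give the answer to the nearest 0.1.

First in Celsius: (498.4 - 491.67) × 5/9 = 3.7389°C.
Linearly onto the Delisle scale: 150 + (3.7389 / 100) × (0 - 150) = 144.4°De.

144.4°De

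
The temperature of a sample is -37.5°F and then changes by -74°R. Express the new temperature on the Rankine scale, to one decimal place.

Initial temperature in Celsius: (-37.5 - 32) × 5/9 = -38.6111°C.
The 74°R change is an interval, so only the factor 5/9 applies: -74 × 5/9 = -41.1111°C.
Final Celsius temperature: -38.6111 - 41.1111 = -79.7222°C.
In Rankine: -79.7222 × 1.8 + 491.67 = 348.2°R.

348.2°R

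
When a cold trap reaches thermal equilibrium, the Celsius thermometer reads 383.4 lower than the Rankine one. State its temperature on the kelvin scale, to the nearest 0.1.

Let x be the Rankine reading; then the Celsius reading is 5/9·x - 273.15.
(5/9·x - 273.15) - x = -383.4  ⇒  (-4/9)·x = -110.25  ⇒  x = 248.0625°R.
In Celsius: (248.0625 - 491.67) × 5/9 = -135.3375°C.
In kelvin: -135.3375 + 273.15 = 137.8 K.

137.8 K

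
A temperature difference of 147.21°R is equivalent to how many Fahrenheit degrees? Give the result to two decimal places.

Rankine and Fahrenheit degrees are the same size, so the interval is unchanged: 147.21.

147.21°F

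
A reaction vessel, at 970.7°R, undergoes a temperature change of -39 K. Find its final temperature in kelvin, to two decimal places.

Initial temperature in Celsius: (970.7 - 491.67) × 5/9 = 266.1278°C.
The 39 K change is an interval; Kelvin and Celsius degrees are the same size, so ΔC = -39°C.
Final Celsius temperature: 266.1278 - 39.0000 = 227.1278°C.
In kelvin: 227.1278 + 273.15 = 500.28 K.

500.28 K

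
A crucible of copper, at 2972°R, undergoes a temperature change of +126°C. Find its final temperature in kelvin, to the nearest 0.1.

Initial temperature in Celsius: (2972 - 491.67) × 5/9 = 1377.9611°C.
Final Celsius temperature: 1377.9611 + 126.0000 = 1503.9611°C.
In kelvin: 1503.9611 + 273.15 = 1777.1 K.

1777.1 K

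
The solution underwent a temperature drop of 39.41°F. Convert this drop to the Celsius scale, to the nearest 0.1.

Only the scale ratio 5/9 matters for a change in temperature.
39.41 × 5/9 = 21.9.

21.9°C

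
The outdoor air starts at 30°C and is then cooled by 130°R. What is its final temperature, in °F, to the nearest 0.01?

The 130°R change is an interval, so only the factor 5/9 applies: -130 × 5/9 = -72.2222°C.
Final Celsius temperature: 30.0000 - 72.2222 = -42.2222°C.
In Fahrenheit: -42.2222 × 1.8 + 32 = -44.00°F.

-44.00°F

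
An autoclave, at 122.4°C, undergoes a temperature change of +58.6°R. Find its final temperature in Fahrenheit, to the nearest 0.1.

The 58.6°R change is an interval, so only the factor 5/9 applies: +58.6 × 5/9 = +32.5556°C.
Final Celsius temperature: 122.4000 + 32.5556 = 154.9556°C.
In Fahrenheit: 154.9556 × 1.8 + 32 = 310.9°F.

310.9°F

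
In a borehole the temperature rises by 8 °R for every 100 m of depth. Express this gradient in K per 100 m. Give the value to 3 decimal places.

Since only a temperature interval is involved, the additive offset between the scales drops out.
A change of 1°R is a change of 5/9 K, so 8 × 5/9 = 4.444.

4.444 K/100 m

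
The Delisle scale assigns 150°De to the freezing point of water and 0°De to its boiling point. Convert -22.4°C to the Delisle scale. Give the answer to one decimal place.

Linearly onto the Delisle scale: 150 + (-22.4000 / 100) × (0 - 150) = 183.6°De.

183.6°De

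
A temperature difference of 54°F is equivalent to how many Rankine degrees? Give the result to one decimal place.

Fahrenheit and Rankine degrees are the same size, so the interval is unchanged: 54.0.

54.0°R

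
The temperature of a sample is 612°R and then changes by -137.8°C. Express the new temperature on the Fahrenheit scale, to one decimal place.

Initial temperature in Celsius: (612 - 491.67) × 5/9 = 66.8500°C.
Final Celsius temperature: 66.8500 - 137.8000 = -70.9500°C.
In Fahrenheit: -70.9500 × 1.8 + 32 = -95.7°F.

-95.7°F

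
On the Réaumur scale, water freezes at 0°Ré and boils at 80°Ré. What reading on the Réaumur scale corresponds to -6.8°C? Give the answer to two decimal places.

-5.44°Ré

Linearly onto the Réaumur scale: 0 + (-6.8000 / 100) × (80 - 0) = -5.44°Ré.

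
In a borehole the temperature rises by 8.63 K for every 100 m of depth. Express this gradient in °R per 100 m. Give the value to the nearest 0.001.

15.534 °R/100 m

The quantity depends on a temperature interval, so only the ratio of degree sizes applies; the offset between the scales is irrelevant.
A change of 1 K is a change of 1.8°R, so 8.63 × 1.8 = 15.534.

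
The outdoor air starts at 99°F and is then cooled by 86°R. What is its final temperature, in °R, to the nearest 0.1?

472.7°R

Initial temperature in Celsius: (99 - 32) × 5/9 = 37.2222°C.
The 86°R change is an interval, so only the factor 5/9 applies: -86 × 5/9 = -47.7778°C.
Final Celsius temperature: 37.2222 - 47.7778 = -10.5556°C.
In Rankine: -10.5556 × 1.8 + 491.67 = 472.7°R.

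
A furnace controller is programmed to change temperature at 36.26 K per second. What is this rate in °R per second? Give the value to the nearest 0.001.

Since only a temperature interval is involved, the additive offset between the scales drops out.
A change of 1 K is a change of 1.8°R, so 36.26 × 1.8 = 65.268.

65.268 °R/second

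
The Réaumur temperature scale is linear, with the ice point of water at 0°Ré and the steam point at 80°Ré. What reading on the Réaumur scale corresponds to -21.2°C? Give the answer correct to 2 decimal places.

-16.96°Ré

Linearly onto the Réaumur scale: 0 + (-21.2000 / 100) × (80 - 0) = -16.96°Ré.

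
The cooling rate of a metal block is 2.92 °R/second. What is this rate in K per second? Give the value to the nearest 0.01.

1.62 K/second

Since only a temperature interval is involved, the additive offset between the scales drops out.
A change of 1°R is a change of 5/9 K, so 2.92 × 5/9 = 1.62.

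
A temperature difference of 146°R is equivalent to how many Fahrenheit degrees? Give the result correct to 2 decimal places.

146.00°F

Rankine and Fahrenheit degrees are the same size, so the interval is unchanged: 146.00.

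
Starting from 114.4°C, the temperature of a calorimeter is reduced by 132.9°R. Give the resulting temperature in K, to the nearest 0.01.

The 132.9°R change is an interval, so only the factor 5/9 applies: -132.9 × 5/9 = -73.8333°C.
Final Celsius temperature: 114.4000 - 73.8333 = 40.5667°C.
In kelvin: 40.5667 + 273.15 = 313.72 K.

313.72 K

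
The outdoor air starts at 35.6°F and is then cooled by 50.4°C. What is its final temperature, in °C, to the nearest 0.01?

Initial temperature in Celsius: (35.6 - 32) × 5/9 = 2.0000°C.
Final Celsius temperature: 2.0000 - 50.4000 = -48.4000°C.

-48.40°C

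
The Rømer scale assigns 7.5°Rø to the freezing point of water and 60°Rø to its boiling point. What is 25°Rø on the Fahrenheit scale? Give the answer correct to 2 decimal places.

92.00°F

Linear interpolation between the fixed points: C = (25 - 7.5) × 100 / (60 - 7.5) = 33.3333°C.
Then 33.3333 × 1.8 + 32 = 92.00°F.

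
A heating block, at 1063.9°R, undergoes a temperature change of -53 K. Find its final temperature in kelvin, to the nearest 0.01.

Initial temperature in Celsius: (1063.9 - 491.67) × 5/9 = 317.9056°C.
The 53 K change is an interval; Kelvin and Celsius degrees are the same size, so ΔC = -53°C.
Final Celsius temperature: 317.9056 - 53.0000 = 264.9056°C.
In kelvin: 264.9056 + 273.15 = 538.06 K.

538.06 K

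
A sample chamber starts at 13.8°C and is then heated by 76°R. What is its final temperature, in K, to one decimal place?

The 76°R change is an interval, so only the factor 5/9 applies: +76 × 5/9 = +42.2222°C.
Final Celsius temperature: 13.8000 + 42.2222 = 56.0222°C.
In kelvin: 56.0222 + 273.15 = 329.2 K.

329.2 K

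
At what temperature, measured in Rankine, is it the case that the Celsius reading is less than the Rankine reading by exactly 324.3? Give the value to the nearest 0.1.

115.1°R

Let R be the Rankine reading. The Celsius reading is C = 5/9·R - 273.15.
Require C - R = -324.3: (-4/9)·R - 273.15 = -324.3.
R = (-324.3 + 273.15) / (-4/9) = 115.1.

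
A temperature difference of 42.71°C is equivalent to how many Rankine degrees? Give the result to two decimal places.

An interval of 1°C corresponds to 1.8°R.
42.71 × 1.8 = 76.88.

76.88°R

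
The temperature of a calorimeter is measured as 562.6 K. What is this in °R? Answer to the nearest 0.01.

In Celsius: 562.6 - 273.15 = 289.4500°C.
In Rankine: 289.4500 × 1.8 + 491.67 = 1012.68°R.

1012.68°R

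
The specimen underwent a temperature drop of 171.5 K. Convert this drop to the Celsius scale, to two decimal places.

Kelvin and Celsius degrees are the same size, so the interval is unchanged: 171.50.

171.50°C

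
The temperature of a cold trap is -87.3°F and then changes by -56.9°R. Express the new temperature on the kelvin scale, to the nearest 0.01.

Initial temperature in Celsius: (-87.3 - 32) × 5/9 = -66.2778°C.
The 56.9°R change is an interval, so only the factor 5/9 applies: -56.9 × 5/9 = -31.6111°C.
Final Celsius temperature: -66.2778 - 31.6111 = -97.8889°C.
In kelvin: -97.8889 + 273.15 = 175.26 K.

175.26 K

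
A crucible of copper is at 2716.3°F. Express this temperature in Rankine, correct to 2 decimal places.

3175.97°R

In Celsius: (2716.3 - 32) × 5/9 = 1491.2778°C.
In Rankine: 1491.2778 × 1.8 + 491.67 = 3175.97°R.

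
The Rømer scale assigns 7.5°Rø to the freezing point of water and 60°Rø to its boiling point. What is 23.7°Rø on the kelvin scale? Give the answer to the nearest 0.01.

Linear interpolation between the fixed points: C = (23.7 - 7.5) × 100 / (60 - 7.5) = 30.8571°C.
Then 30.8571 + 273.15 = 304.01 K.

304.01 K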